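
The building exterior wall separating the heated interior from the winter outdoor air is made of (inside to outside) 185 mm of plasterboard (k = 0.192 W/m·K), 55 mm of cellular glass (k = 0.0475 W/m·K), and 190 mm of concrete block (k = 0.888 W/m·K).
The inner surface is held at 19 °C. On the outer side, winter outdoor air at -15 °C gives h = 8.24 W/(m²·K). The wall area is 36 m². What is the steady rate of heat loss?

Treating each layer as a thermal resistance in series:
R_plasterboard = L/(kA) = 0.185/(0.192×36) = 0.02677 K/W
R_cellular glass = L/(kA) = 0.055/(0.0475×36) = 0.03216 K/W
R_concrete block = L/(kA) = 0.19/(0.888×36) = 0.005943 K/W
R_outer film = 1/(h_o·A) = 1/(8.24×36) = 0.003371 K/W
R_total = 0.06824 K/W
Q = ΔT / R_total = 34 / 0.06824

Q ≈ 498 W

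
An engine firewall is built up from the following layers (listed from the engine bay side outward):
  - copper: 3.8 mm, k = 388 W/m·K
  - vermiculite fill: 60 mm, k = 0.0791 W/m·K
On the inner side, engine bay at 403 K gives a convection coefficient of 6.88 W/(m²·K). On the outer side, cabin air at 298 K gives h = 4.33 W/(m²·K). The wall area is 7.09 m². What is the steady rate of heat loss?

Q ≈ 656 W

Treating each layer as a thermal resistance in series:
R_inner film = 1/(h_i·A) = 1/(6.88×7.09) = 0.0205 K/W
R_copper = L/(kA) = 0.0038/(388×7.09) = 1.381×10^-6 K/W
R_vermiculite fill = L/(kA) = 0.06/(0.0791×7.09) = 0.107 K/W
R_outer film = 1/(h_o·A) = 1/(4.33×7.09) = 0.03257 K/W
R_total = 0.1601 K/W
Q = ΔT / R_total = 105 / 0.1601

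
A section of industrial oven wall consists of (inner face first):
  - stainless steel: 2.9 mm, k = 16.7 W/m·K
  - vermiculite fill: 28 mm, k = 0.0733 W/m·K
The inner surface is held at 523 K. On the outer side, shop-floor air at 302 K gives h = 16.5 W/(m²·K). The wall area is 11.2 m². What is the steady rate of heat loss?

Q ≈ 5590 W

Model the wall as resistances in series:
R_stainless steel = L/(kA) = 0.0029/(16.7×11.2) = 1.55×10^-5 K/W
R_vermiculite fill = L/(kA) = 0.028/(0.0733×11.2) = 0.03411 K/W
R_outer film = 1/(h_o·A) = 1/(16.5×11.2) = 0.005411 K/W
R_total = 0.03953 K/W
Q = ΔT / R_total = 221 / 0.03953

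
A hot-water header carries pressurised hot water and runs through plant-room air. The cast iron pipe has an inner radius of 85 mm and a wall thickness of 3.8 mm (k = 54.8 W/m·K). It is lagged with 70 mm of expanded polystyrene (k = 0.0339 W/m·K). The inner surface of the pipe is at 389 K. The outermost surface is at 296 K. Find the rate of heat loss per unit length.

Per-layer cylindrical resistances, series-summed:
R_cast iron pipe wall = ln(88.8/85)/(2π×54.8×1) = 1.27×10^-4 K/W
R_expanded polystyrene = ln(158.8/88.8)/(2π×0.0339×1) = 2.729 K/W
R_total = 2.729 K/W
Q = ΔT/R_total = 93/2.729

q′ ≈ 34.1 W/m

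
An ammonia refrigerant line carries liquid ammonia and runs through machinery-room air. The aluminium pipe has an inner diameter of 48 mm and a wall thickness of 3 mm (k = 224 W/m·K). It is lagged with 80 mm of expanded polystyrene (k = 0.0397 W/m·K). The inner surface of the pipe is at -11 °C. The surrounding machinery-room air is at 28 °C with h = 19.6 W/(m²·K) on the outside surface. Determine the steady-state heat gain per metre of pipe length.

q′ ≈ 6.97 W/m

Per-layer cylindrical resistances, series-summed:
R_aluminium pipe wall = ln(27/24)/(2π×224×1) = 8.369×10^-5 K/W
R_expanded polystyrene = ln(107/27)/(2π×0.0397×1) = 5.52 K/W
R_outer film = 1/(h_o·2πr_oL) = 1/(19.6×2π×0.107×1) = 0.07589 K/W
R_total = 5.596 K/W
Q = ΔT/R_total = 39/5.596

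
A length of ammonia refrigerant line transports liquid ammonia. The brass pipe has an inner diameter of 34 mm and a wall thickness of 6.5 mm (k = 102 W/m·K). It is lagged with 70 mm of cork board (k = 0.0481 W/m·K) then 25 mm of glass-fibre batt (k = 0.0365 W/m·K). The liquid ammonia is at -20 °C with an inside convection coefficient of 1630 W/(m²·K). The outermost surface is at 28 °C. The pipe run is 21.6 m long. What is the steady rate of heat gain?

For a radial system each layer contributes R = ln(r_out/r_in)/(2πkL); films add R = 1/(hA).
R_inner film = 1/(h_i·2πr₁L) = 1/(1630×2π×0.017×21.6) = 2.659×10^-4 K/W
R_brass pipe wall = ln(23.5/17)/(2π×102×21.6) = 2.339×10^-5 K/W
R_cork board = ln(93.5/23.5)/(2π×0.0481×21.6) = 0.2115 K/W
R_glass-fibre batt = ln(118.5/93.5)/(2π×0.0365×21.6) = 0.04783 K/W
R_total = 0.2597 K/W
Q = ΔT/R_total = 48/0.2597

Q ≈ 185 W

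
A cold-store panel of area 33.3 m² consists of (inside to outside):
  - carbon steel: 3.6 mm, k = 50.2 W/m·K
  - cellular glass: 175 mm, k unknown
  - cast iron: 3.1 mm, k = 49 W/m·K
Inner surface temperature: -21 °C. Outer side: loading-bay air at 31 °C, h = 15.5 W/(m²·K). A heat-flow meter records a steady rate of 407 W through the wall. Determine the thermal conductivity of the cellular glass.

k ≈ 0.0418 W/(m·K)

Model the wall as resistances in series:
R_carbon steel = L/(kA) = 0.0036/(50.2×33.3) = 2.154×10^-6 K/W
R_cast iron = L/(kA) = 0.0031/(49×33.3) = 1.9×10^-6 K/W
R_outer film = 1/(h_o·A) = 1/(15.5×33.3) = 0.001937 K/W
Sum of known resistances R_other = 0.001941 K/W
Total R = ΔT/Q = 52/407 = 0.1278 K/W
R_cellular glass = R_total − R_other = 0.1258 K/W
k = L/(R·A) = 0.175/(0.1258×33.3)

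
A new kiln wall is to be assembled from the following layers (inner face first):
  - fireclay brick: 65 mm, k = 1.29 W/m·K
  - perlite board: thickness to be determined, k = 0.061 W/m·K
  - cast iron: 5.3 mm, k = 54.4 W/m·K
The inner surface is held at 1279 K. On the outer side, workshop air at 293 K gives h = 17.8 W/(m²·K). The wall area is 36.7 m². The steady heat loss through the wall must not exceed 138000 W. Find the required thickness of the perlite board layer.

Thermal resistances in series:
R_fireclay brick = L/(kA) = 0.065/(1.29×36.7) = 0.001373 K/W
R_cast iron = L/(kA) = 0.0053/(54.4×36.7) = 2.655×10^-6 K/W
R_outer film = 1/(h_o·A) = 1/(17.8×36.7) = 0.001531 K/W
Sum of the known resistances R_other = 0.002906 K/W
Required total resistance R_tot = ΔT/Q_allow = 986/138000 = 0.007145 K/W
R_perlite board = R_tot − R_other = 0.004239 K/W
L = R·k·A = 0.004239×0.061×36.7

L ≈ 9.49 mm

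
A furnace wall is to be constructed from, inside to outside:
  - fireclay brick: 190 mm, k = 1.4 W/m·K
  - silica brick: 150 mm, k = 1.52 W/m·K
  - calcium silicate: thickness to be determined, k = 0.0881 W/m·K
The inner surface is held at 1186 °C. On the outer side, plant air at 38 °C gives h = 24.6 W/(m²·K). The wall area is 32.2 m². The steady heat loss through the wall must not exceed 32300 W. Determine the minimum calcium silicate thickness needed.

L ≈ 76.6 mm

Treating each layer as a thermal resistance in series:
R_fireclay brick = L/(kA) = 0.19/(1.4×32.2) = 0.004215 K/W
R_silica brick = L/(kA) = 0.15/(1.52×32.2) = 0.003065 K/W
R_outer film = 1/(h_o·A) = 1/(24.6×32.2) = 0.001262 K/W
Sum of the known resistances R_other = 0.008542 K/W
Required total resistance R_tot = ΔT/Q_allow = 1148/32300 = 0.03554 K/W
R_calcium silicate = R_tot − R_other = 0.027 K/W
L = R·k·A = 0.027×0.0881×32.2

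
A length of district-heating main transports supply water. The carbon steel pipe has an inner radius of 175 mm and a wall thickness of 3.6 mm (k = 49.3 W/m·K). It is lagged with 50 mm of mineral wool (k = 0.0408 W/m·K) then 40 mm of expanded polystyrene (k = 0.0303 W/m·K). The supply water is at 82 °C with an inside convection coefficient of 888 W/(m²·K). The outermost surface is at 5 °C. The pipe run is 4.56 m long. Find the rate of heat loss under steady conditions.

Q ≈ 194 W

Per-layer cylindrical resistances, series-summed:
R_inner film = 1/(h_i·2πr₁L) = 1/(888×2π×0.175×4.56) = 2.246×10^-4 K/W
R_carbon steel pipe wall = ln(178.6/175)/(2π×49.3×4.56) = 1.442×10^-5 K/W
R_mineral wool = ln(228.6/178.6)/(2π×0.0408×4.56) = 0.2111 K/W
R_expanded polystyrene = ln(268.6/228.6)/(2π×0.0303×4.56) = 0.1857 K/W
R_total = 0.3971 K/W
Q = ΔT/R_total = 77/0.3971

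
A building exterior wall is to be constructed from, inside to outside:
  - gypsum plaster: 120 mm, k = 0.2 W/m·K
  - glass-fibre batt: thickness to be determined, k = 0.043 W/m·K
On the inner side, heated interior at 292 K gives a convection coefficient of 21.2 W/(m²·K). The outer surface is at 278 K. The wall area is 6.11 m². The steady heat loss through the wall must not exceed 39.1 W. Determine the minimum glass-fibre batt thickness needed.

L ≈ 66.2 mm

Using the resistance-network approach (series):
R_inner film = 1/(h_i·A) = 1/(21.2×6.11) = 0.00772 K/W
R_gypsum plaster = L/(kA) = 0.12/(0.2×6.11) = 0.0982 K/W
Sum of the known resistances R_other = 0.1059 K/W
Required total resistance R_tot = ΔT/Q_allow = 14/39.1 = 0.3581 K/W
R_glass-fibre batt = R_tot − R_other = 0.2521 K/W
L = R·k·A = 0.2521×0.043×6.11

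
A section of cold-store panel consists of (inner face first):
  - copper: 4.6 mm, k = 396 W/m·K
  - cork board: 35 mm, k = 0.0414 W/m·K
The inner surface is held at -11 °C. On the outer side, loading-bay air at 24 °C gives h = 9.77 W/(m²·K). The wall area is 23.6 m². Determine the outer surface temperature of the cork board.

Model the wall as resistances in series:
R_copper = L/(kA) = 0.0046/(396×23.6) = 4.922×10^-7 K/W
R_cork board = L/(kA) = 0.035/(0.0414×23.6) = 0.03582 K/W
R_outer film = 1/(h_o·A) = 1/(9.77×23.6) = 0.004337 K/W
R_total = 0.04016 K/W;  Q = ΔT/R_total = 35/0.04016 = 871.5 W
T_interface = T_inner + Q·ΣR(inner→interface) = -11 + 872×0.03582

T ≈ 20.2 °C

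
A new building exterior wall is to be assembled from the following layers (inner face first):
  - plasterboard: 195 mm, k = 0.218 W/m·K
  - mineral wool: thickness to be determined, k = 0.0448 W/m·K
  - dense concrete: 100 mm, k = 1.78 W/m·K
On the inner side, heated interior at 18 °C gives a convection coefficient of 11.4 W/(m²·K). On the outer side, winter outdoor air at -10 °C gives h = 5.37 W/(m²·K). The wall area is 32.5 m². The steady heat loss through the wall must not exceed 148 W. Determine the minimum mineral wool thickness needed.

Series thermal resistances:
R_inner film = 1/(h_i·A) = 1/(11.4×32.5) = 0.002699 K/W
R_plasterboard = L/(kA) = 0.195/(0.218×32.5) = 0.02752 K/W
R_dense concrete = L/(kA) = 0.1/(1.78×32.5) = 0.001729 K/W
R_outer film = 1/(h_o·A) = 1/(5.37×32.5) = 0.00573 K/W
Sum of the known resistances R_other = 0.03768 K/W
Required total resistance R_tot = ΔT/Q_allow = 28/148 = 0.1892 K/W
R_mineral wool = R_tot − R_other = 0.1515 K/W
L = R·k·A = 0.1515×0.0448×32.5

L ≈ 221 mm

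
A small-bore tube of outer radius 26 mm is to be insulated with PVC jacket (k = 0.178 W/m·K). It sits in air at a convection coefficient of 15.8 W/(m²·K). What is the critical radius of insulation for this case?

r_cr ≈ 11.3 mm

For a cylinder r_cr = k/h = 0.178/15.8
r_cr = 11.3 mm; since the bare radius (26 mm) is above r_cr, any added insulation will reduce heat loss.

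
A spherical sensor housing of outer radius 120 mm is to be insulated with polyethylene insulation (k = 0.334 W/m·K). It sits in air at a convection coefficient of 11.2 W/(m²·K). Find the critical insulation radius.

r_cr ≈ 59.6 mm

For a sphere r_cr = 2k/h = 2×0.334/11.2
r_cr = 59.6 mm; since the bare radius (120 mm) is above r_cr, any added insulation will reduce heat loss.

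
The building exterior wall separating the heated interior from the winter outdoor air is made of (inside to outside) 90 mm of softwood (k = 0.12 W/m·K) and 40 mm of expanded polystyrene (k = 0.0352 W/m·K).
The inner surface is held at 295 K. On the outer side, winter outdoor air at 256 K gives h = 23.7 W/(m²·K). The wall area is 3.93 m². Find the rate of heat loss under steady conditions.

Thermal resistances in series:
R_softwood = L/(kA) = 0.09/(0.12×3.93) = 0.1908 K/W
R_expanded polystyrene = L/(kA) = 0.04/(0.0352×3.93) = 0.2892 K/W
R_outer film = 1/(h_o·A) = 1/(23.7×3.93) = 0.01074 K/W
R_total = 0.4907 K/W
Q = ΔT / R_total = 39 / 0.4907

Q ≈ 79.5 W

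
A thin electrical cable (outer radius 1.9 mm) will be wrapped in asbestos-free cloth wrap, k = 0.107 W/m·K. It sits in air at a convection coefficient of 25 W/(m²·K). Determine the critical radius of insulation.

For a cylinder r_cr = k/h = 0.107/25
r_cr = 4.28 mm; since the bare radius (1.9 mm) is below r_cr, adding a thin layer of insulation will *increase* heat loss.

r_cr ≈ 4.28 mm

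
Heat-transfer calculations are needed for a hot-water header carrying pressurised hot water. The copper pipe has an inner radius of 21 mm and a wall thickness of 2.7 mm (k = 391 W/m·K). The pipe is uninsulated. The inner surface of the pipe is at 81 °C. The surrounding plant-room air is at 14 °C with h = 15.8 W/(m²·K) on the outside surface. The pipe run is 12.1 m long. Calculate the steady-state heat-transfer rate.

Treating each annulus and film as a series resistance:
R_copper pipe wall = ln(23.7/21)/(2π×391×12.1) = 4.069×10^-6 K/W
R_outer film = 1/(h_o·2πr_oL) = 1/(15.8×2π×0.0237×12.1) = 0.03513 K/W
R_total = 0.03513 K/W
Q = ΔT/R_total = 67/0.03513

Q ≈ 1910 W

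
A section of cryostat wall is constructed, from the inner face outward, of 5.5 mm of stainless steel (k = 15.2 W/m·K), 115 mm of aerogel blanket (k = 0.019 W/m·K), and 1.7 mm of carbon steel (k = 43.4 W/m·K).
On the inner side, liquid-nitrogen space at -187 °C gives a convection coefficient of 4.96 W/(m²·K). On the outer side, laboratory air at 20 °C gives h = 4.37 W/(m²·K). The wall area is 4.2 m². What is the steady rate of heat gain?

Q ≈ 134 W

Thermal resistances in series:
R_inner film = 1/(h_i·A) = 1/(4.96×4.2) = 0.048 K/W
R_stainless steel = L/(kA) = 0.0055/(15.2×4.2) = 8.615×10^-5 K/W
R_aerogel blanket = L/(kA) = 0.115/(0.019×4.2) = 1.441 K/W
R_carbon steel = L/(kA) = 0.0017/(43.4×4.2) = 9.326×10^-6 K/W
R_outer film = 1/(h_o·A) = 1/(4.37×4.2) = 0.05448 K/W
R_total = 1.544 K/W
Q = ΔT / R_total = 207 / 1.544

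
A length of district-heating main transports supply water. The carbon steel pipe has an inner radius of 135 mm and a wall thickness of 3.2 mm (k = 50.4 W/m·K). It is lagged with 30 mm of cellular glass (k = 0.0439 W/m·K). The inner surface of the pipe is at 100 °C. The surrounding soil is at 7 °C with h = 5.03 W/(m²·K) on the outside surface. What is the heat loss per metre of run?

Cylindrical conduction, so R = ln(r₂/r₁)/(2πkL) per layer, in series:
R_carbon steel pipe wall = ln(138.2/135)/(2π×50.4×1) = 7.398×10^-5 K/W
R_cellular glass = ln(168.2/138.2)/(2π×0.0439×1) = 0.7122 K/W
R_outer film = 1/(h_o·2πr_oL) = 1/(5.03×2π×0.1682×1) = 0.1881 K/W
R_total = 0.9004 K/W
Q = ΔT/R_total = 93/0.9004

q′ ≈ 103 W/m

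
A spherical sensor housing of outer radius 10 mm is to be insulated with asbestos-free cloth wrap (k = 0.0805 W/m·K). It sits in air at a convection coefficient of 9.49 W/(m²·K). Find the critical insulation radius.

For a sphere r_cr = 2k/h = 2×0.0805/9.49
r_cr = 17 mm; since the bare radius (10 mm) is below r_cr, adding a thin layer of insulation will *increase* heat loss.

r_cr ≈ 17 mm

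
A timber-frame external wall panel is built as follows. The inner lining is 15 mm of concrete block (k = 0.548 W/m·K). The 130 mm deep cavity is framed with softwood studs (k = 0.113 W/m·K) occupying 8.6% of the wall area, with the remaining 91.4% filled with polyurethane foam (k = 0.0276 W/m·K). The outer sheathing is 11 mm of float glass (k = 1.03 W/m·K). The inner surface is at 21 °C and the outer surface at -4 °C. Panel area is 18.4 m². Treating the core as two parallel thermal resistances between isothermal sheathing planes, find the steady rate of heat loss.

Sheathing layers in series; stud and cavity paths in parallel between them.
R_inner = 0.015/(0.548×18.4) = 0.001488 K/W
R_stud  = 0.13/(0.113×0.086×18.4) = 0.727 K/W
R_cav   = 0.13/(0.0276×0.914×18.4) = 0.2801 K/W
1/R_core = 1/R_stud + 1/R_cav → R_core = 0.2022 K/W
R_outer = 0.011/(1.03×18.4) = 5.804×10^-4 K/W
R_total = 0.2043 K/W
Q = ΔT/R_total = 25/0.2043

Q ≈ 122 W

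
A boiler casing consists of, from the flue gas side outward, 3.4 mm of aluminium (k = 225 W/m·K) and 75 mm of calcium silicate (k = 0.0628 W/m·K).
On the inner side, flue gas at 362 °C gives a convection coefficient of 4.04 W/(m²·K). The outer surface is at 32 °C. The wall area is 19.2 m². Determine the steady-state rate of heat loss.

Thermal resistances in series:
R_inner film = 1/(h_i·A) = 1/(4.04×19.2) = 0.01289 K/W
R_aluminium = L/(kA) = 0.0034/(225×19.2) = 7.87×10^-7 K/W
R_calcium silicate = L/(kA) = 0.075/(0.0628×19.2) = 0.0622 K/W
R_total = 0.07509 K/W
Q = ΔT / R_total = 330 / 0.07509

Q ≈ 4390 W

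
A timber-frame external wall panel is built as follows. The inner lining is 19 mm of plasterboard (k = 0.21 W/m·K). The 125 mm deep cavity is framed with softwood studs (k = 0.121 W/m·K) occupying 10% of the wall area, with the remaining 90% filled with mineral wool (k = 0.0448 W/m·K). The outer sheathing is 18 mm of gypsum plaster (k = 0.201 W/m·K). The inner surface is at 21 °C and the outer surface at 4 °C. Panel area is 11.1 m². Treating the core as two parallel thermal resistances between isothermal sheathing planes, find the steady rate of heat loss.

Q ≈ 73.6 W

Sheathing layers in series; stud and cavity paths in parallel between them.
R_inner = 0.019/(0.21×11.1) = 0.008151 K/W
R_stud  = 0.125/(0.121×0.1×11.1) = 0.9307 K/W
R_cav   = 0.125/(0.0448×0.9×11.1) = 0.2793 K/W
1/R_core = 1/R_stud + 1/R_cav → R_core = 0.2148 K/W
R_outer = 0.018/(0.201×11.1) = 0.008068 K/W
R_total = 0.231 K/W
Q = ΔT/R_total = 17/0.231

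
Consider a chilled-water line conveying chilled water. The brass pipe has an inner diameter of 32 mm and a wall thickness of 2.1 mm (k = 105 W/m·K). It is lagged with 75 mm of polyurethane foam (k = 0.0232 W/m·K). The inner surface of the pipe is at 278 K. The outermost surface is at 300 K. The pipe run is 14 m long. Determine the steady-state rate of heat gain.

Q ≈ 27.4 W

Per-layer cylindrical resistances, series-summed:
R_brass pipe wall = ln(18.1/16)/(2π×105×14) = 1.335×10^-5 K/W
R_polyurethane foam = ln(93.1/18.1)/(2π×0.0232×14) = 0.8025 K/W
R_total = 0.8025 K/W
Q = ΔT/R_total = 22/0.8025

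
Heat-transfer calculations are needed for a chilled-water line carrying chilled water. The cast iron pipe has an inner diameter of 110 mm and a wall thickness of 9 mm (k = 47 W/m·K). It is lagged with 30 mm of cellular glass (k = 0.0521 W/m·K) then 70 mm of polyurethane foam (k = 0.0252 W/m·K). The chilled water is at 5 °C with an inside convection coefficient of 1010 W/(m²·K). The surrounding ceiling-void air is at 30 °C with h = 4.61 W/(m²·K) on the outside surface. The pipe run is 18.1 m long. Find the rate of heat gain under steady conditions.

For a radial system each layer contributes R = ln(r_out/r_in)/(2πkL); films add R = 1/(hA).
R_inner film = 1/(h_i·2πr₁L) = 1/(1010×2π×0.055×18.1) = 1.583×10^-4 K/W
R_cast iron pipe wall = ln(64/55)/(2π×47×18.1) = 2.835×10^-5 K/W
R_cellular glass = ln(94/64)/(2π×0.0521×18.1) = 0.06488 K/W
R_polyurethane foam = ln(164/94)/(2π×0.0252×18.1) = 0.1942 K/W
R_outer film = 1/(h_o·2πr_oL) = 1/(4.61×2π×0.164×18.1) = 0.01163 K/W
R_total = 0.2709 K/W
Q = ΔT/R_total = 25/0.2709

Q ≈ 92.3 W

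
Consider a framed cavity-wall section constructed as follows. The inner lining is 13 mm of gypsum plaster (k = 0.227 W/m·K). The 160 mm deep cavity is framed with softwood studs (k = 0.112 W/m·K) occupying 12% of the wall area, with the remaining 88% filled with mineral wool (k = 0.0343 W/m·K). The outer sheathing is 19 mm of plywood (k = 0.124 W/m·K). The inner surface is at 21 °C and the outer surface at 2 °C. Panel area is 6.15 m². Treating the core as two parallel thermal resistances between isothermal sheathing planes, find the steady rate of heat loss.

Q ≈ 30.1 W

Sheathing layers in series; stud and cavity paths in parallel between them.
R_inner = 0.013/(0.227×6.15) = 0.009312 K/W
R_stud  = 0.16/(0.112×0.12×6.15) = 1.936 K/W
R_cav   = 0.16/(0.0343×0.88×6.15) = 0.8619 K/W
1/R_core = 1/R_stud + 1/R_cav → R_core = 0.5964 K/W
R_outer = 0.019/(0.124×6.15) = 0.02491 K/W
R_total = 0.6306 K/W
Q = ΔT/R_total = 19/0.6306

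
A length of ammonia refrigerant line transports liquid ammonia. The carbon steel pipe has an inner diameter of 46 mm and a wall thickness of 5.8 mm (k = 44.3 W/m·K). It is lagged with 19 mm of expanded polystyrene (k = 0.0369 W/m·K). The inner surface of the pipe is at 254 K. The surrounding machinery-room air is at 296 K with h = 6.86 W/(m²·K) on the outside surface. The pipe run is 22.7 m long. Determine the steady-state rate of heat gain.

Q ≈ 357 W

For a radial system each layer contributes R = ln(r_out/r_in)/(2πkL); films add R = 1/(hA).
R_carbon steel pipe wall = ln(28.8/23)/(2π×44.3×22.7) = 3.559×10^-5 K/W
R_expanded polystyrene = ln(47.8/28.8)/(2π×0.0369×22.7) = 0.09627 K/W
R_outer film = 1/(h_o·2πr_oL) = 1/(6.86×2π×0.0478×22.7) = 0.02138 K/W
R_total = 0.1177 K/W
Q = ΔT/R_total = 42/0.1177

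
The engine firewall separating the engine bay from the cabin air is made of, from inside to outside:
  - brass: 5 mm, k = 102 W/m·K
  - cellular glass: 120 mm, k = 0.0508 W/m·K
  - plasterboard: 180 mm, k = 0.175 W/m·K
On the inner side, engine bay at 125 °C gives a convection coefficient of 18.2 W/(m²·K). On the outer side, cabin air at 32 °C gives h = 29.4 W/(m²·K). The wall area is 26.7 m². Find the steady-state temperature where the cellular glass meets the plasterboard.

T ≈ 60.4 °C

Treating each layer as a thermal resistance in series:
R_inner film = 1/(h_i·A) = 1/(18.2×26.7) = 0.002058 K/W
R_brass = L/(kA) = 0.005/(102×26.7) = 1.836×10^-6 K/W
R_cellular glass = L/(kA) = 0.12/(0.0508×26.7) = 0.08847 K/W
R_plasterboard = L/(kA) = 0.18/(0.175×26.7) = 0.03852 K/W
R_outer film = 1/(h_o·A) = 1/(29.4×26.7) = 0.001274 K/W
R_total = 0.1303 K/W;  Q = ΔT/R_total = 93/0.1303 = 713.6 W
T_interface = T_inner − Q·ΣR(inner→interface) = 125 − 714×0.09053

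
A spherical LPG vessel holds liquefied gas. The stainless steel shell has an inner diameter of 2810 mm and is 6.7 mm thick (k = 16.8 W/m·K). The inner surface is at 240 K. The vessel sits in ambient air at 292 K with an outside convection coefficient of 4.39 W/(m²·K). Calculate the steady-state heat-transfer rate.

Q ≈ 5710 W

Radial (spherical) resistances in series:
R_stainless steel shell = (1/1.405 − 1/1.4117)/(4π×16.8) = 1.6×10^-5 K/W
R_outer film = 1/(h·4πr_o²) = 1/(4.39×4π×1.4117²) = 0.009096 K/W
R_total = 0.009112 K/W
Q = ΔT/R_total = 52/0.009112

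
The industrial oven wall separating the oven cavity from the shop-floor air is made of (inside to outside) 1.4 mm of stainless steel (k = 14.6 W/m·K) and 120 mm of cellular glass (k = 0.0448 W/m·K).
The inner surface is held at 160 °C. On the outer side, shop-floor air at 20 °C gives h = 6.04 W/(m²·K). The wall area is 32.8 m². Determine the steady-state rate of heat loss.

Thermal resistances in series:
R_stainless steel = L/(kA) = 0.0014/(14.6×32.8) = 2.923×10^-6 K/W
R_cellular glass = L/(kA) = 0.12/(0.0448×32.8) = 0.08166 K/W
R_outer film = 1/(h_o·A) = 1/(6.04×32.8) = 0.005048 K/W
R_total = 0.08671 K/W
Q = ΔT / R_total = 140 / 0.08671

Q ≈ 1610 W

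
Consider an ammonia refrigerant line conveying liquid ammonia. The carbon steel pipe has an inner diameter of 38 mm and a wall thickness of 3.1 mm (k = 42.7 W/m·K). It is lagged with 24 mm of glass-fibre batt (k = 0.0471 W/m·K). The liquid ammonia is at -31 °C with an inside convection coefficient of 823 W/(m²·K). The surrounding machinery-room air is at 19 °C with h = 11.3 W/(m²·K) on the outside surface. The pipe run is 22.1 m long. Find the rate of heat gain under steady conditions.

Cylindrical conduction, so R = ln(r₂/r₁)/(2πkL) per layer, in series:
R_inner film = 1/(h_i·2πr₁L) = 1/(823×2π×0.019×22.1) = 4.605×10^-4 K/W
R_carbon steel pipe wall = ln(22.1/19)/(2π×42.7×22.1) = 2.549×10^-5 K/W
R_glass-fibre batt = ln(46.1/22.1)/(2π×0.0471×22.1) = 0.1124 K/W
R_outer film = 1/(h_o·2πr_oL) = 1/(11.3×2π×0.0461×22.1) = 0.01382 K/W
R_total = 0.1267 K/W
Q = ΔT/R_total = 50/0.1267

Q ≈ 395 W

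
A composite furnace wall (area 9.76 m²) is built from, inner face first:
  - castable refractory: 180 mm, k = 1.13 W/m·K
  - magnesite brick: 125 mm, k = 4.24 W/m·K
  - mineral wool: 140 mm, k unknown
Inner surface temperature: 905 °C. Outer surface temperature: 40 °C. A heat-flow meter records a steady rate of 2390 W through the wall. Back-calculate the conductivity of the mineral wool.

Using the resistance-network approach (series):
R_castable refractory = L/(kA) = 0.18/(1.13×9.76) = 0.01632 K/W
R_magnesite brick = L/(kA) = 0.125/(4.24×9.76) = 0.003021 K/W
Sum of known resistances R_other = 0.01934 K/W
Total R = ΔT/Q = 865/2390 = 0.3619 K/W
R_mineral wool = R_total − R_other = 0.3426 K/W
k = L/(R·A) = 0.14/(0.3426×9.76)

k ≈ 0.0419 W/(m·K)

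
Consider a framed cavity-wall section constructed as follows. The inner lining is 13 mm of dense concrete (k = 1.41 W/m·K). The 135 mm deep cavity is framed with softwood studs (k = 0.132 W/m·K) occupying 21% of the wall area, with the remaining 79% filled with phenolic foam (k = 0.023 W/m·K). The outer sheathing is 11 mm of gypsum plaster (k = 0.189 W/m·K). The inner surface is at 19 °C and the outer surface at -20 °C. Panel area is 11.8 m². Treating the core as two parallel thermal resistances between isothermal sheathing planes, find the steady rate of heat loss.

Q ≈ 153 W

Sheathing layers in series; stud and cavity paths in parallel between them.
R_inner = 0.013/(1.41×11.8) = 7.813×10^-4 K/W
R_stud  = 0.135/(0.132×0.21×11.8) = 0.4127 K/W
R_cav   = 0.135/(0.023×0.79×11.8) = 0.6296 K/W
1/R_core = 1/R_stud + 1/R_cav → R_core = 0.2493 K/W
R_outer = 0.011/(0.189×11.8) = 0.004932 K/W
R_total = 0.255 K/W
Q = ΔT/R_total = 39/0.255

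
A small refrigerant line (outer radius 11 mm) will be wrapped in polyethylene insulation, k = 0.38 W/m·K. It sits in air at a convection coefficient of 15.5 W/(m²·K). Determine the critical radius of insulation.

r_cr ≈ 24.5 mm

For a cylinder r_cr = k/h = 0.38/15.5
r_cr = 24.5 mm; since the bare radius (11 mm) is below r_cr, adding a thin layer of insulation will *increase* heat loss.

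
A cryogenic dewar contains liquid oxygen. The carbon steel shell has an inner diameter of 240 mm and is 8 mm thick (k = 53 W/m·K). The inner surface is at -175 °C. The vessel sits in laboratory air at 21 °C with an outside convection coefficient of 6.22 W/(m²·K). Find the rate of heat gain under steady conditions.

Each spherical layer contributes R = (1/r_i − 1/r_o)/(4πk):
R_carbon steel shell = (1/0.12 − 1/0.128)/(4π×53) = 7.82×10^-4 K/W
R_outer film = 1/(h·4πr_o²) = 1/(6.22×4π×0.128²) = 0.7809 K/W
R_total = 0.7817 K/W
Q = ΔT/R_total = 196/0.7817

Q ≈ 251 W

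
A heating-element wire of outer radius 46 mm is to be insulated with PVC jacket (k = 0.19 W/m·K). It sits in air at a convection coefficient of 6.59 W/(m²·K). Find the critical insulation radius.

r_cr ≈ 28.8 mm

For a cylinder r_cr = k/h = 0.19/6.59
r_cr = 28.8 mm; since the bare radius (46 mm) is above r_cr, any added insulation will reduce heat loss.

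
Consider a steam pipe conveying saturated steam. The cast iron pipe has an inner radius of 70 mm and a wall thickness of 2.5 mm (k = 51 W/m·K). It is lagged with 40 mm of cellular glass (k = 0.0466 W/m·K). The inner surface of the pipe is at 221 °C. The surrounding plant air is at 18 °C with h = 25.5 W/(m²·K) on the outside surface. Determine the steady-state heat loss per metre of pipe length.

q′ ≈ 130 W/m

Radial resistances (cylindrical: R_cond = ln(r_o/r_i)/(2πkL), R_conv = 1/(h·2πrL)):
R_cast iron pipe wall = ln(72.5/70)/(2π×51×1) = 1.095×10^-4 K/W
R_cellular glass = ln(112.5/72.5)/(2π×0.0466×1) = 1.501 K/W
R_outer film = 1/(h_o·2πr_oL) = 1/(25.5×2π×0.1125×1) = 0.05548 K/W
R_total = 1.556 K/W
Q = ΔT/R_total = 203/1.556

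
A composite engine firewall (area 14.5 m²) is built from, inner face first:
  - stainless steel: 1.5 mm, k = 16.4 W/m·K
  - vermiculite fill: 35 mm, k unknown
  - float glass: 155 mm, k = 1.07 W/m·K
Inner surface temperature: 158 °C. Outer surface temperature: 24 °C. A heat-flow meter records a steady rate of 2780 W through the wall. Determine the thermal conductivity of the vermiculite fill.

Thermal resistances in series:
R_stainless steel = L/(kA) = 0.0015/(16.4×14.5) = 6.308×10^-6 K/W
R_float glass = L/(kA) = 0.155/(1.07×14.5) = 0.00999 K/W
Sum of known resistances R_other = 0.009997 K/W
Total R = ΔT/Q = 134/2780 = 0.0482 K/W
R_vermiculite fill = R_total − R_other = 0.0382 K/W
k = L/(R·A) = 0.035/(0.0382×14.5)

k ≈ 0.0632 W/(m·K)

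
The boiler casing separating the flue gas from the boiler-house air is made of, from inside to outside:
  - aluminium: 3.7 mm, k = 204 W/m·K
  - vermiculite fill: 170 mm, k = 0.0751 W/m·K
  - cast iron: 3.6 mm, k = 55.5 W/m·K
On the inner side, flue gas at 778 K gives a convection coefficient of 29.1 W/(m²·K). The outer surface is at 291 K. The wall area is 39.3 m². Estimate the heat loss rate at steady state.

Q ≈ 8330 W

Using the resistance-network approach (series):
R_inner film = 1/(h_i·A) = 1/(29.1×39.3) = 8.744×10^-4 K/W
R_aluminium = L/(kA) = 0.0037/(204×39.3) = 4.615×10^-7 K/W
R_vermiculite fill = L/(kA) = 0.17/(0.0751×39.3) = 0.0576 K/W
R_cast iron = L/(kA) = 0.0036/(55.5×39.3) = 1.651×10^-6 K/W
R_total = 0.05848 K/W
Q = ΔT / R_total = 487 / 0.05848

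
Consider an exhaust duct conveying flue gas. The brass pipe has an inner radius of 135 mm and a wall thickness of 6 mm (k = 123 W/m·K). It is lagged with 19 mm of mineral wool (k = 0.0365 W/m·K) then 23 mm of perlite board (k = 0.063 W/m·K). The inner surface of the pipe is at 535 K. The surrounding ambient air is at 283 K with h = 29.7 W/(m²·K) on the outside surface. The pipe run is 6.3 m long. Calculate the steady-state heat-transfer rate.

Cylindrical conduction, so R = ln(r₂/r₁)/(2πkL) per layer, in series:
R_brass pipe wall = ln(141/135)/(2π×123×6.3) = 8.931×10^-6 K/W
R_mineral wool = ln(160/141)/(2π×0.0365×6.3) = 0.08749 K/W
R_perlite board = ln(183/160)/(2π×0.063×6.3) = 0.05386 K/W
R_outer film = 1/(h_o·2πr_oL) = 1/(29.7×2π×0.183×6.3) = 0.004648 K/W
R_total = 0.146 K/W
Q = ΔT/R_total = 252/0.146

Q ≈ 1730 W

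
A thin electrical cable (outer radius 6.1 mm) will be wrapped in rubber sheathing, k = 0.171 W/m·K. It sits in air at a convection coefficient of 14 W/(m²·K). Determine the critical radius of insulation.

r_cr ≈ 12.2 mm

For a cylinder r_cr = k/h = 0.171/14
r_cr = 12.2 mm; since the bare radius (6.1 mm) is below r_cr, adding a thin layer of insulation will *increase* heat loss.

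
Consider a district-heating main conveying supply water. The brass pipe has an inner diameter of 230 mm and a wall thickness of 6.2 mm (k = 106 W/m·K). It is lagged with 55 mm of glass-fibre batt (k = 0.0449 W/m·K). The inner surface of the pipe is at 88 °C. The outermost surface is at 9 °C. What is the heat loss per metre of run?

q′ ≈ 59.6 W/m

Cylindrical conduction, so R = ln(r₂/r₁)/(2πkL) per layer, in series:
R_brass pipe wall = ln(121.2/115)/(2π×106×1) = 7.884×10^-5 K/W
R_glass-fibre batt = ln(176.2/121.2)/(2π×0.0449×1) = 1.326 K/W
R_total = 1.326 K/W
Q = ΔT/R_total = 79/1.326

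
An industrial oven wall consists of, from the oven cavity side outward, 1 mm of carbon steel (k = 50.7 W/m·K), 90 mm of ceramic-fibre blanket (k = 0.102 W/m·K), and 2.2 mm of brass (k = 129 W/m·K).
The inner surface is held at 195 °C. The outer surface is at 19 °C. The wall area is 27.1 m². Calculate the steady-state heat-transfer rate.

Q ≈ 5410 W

Model the wall as resistances in series:
R_carbon steel = L/(kA) = 0.001/(50.7×27.1) = 7.278×10^-7 K/W
R_ceramic-fibre blanket = L/(kA) = 0.09/(0.102×27.1) = 0.03256 K/W
R_brass = L/(kA) = 0.0022/(129×27.1) = 6.293×10^-7 K/W
R_total = 0.03256 K/W
Q = ΔT / R_total = 176 / 0.03256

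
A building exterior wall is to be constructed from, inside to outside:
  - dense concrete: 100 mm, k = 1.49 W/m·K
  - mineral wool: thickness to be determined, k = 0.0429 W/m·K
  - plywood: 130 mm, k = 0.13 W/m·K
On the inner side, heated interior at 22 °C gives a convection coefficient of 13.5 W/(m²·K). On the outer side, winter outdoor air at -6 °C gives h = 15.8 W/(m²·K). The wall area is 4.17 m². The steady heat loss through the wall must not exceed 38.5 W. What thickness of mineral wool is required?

Model the wall as resistances in series:
R_inner film = 1/(h_i·A) = 1/(13.5×4.17) = 0.01776 K/W
R_dense concrete = L/(kA) = 0.1/(1.49×4.17) = 0.01609 K/W
R_plywood = L/(kA) = 0.13/(0.13×4.17) = 0.2398 K/W
R_outer film = 1/(h_o·A) = 1/(15.8×4.17) = 0.01518 K/W
Sum of the known resistances R_other = 0.2888 K/W
Required total resistance R_tot = ΔT/Q_allow = 28/38.5 = 0.7273 K/W
R_mineral wool = R_tot − R_other = 0.4384 K/W
L = R·k·A = 0.4384×0.0429×4.17

L ≈ 78.4 mm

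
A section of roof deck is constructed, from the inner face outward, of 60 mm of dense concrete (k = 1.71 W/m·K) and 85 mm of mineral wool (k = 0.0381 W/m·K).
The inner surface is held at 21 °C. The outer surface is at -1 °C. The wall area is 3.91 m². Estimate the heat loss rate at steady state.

Using the resistance-network approach (series):
R_dense concrete = L/(kA) = 0.06/(1.71×3.91) = 0.008974 K/W
R_mineral wool = L/(kA) = 0.085/(0.0381×3.91) = 0.5706 K/W
R_total = 0.5796 K/W
Q = ΔT / R_total = 22 / 0.5796

Q ≈ 38 W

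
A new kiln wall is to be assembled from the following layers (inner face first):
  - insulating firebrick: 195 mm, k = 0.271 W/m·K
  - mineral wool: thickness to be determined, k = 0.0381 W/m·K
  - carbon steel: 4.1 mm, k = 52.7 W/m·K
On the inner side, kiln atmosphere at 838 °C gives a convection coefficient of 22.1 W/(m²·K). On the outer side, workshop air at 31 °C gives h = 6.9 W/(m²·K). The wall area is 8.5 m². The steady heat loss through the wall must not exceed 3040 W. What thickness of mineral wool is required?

L ≈ 51.3 mm

Thermal resistances in series:
R_inner film = 1/(h_i·A) = 1/(22.1×8.5) = 0.005323 K/W
R_insulating firebrick = L/(kA) = 0.195/(0.271×8.5) = 0.08465 K/W
R_carbon steel = L/(kA) = 0.0041/(52.7×8.5) = 9.153×10^-6 K/W
R_outer film = 1/(h_o·A) = 1/(6.9×8.5) = 0.01705 K/W
Sum of the known resistances R_other = 0.107 K/W
Required total resistance R_tot = ΔT/Q_allow = 807/3040 = 0.2655 K/W
R_mineral wool = R_tot − R_other = 0.1584 K/W
L = R·k·A = 0.1584×0.0381×8.5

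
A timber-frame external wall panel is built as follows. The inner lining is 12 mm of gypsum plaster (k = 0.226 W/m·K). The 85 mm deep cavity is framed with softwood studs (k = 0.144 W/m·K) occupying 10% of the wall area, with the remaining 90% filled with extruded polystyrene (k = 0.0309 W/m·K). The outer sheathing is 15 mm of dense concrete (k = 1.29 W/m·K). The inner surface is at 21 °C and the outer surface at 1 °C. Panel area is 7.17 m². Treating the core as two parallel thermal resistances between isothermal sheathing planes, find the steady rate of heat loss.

Q ≈ 69 W

Sheathing layers in series; stud and cavity paths in parallel between them.
R_inner = 0.012/(0.226×7.17) = 0.007405 K/W
R_stud  = 0.085/(0.144×0.1×7.17) = 0.8233 K/W
R_cav   = 0.085/(0.0309×0.9×7.17) = 0.4263 K/W
1/R_core = 1/R_stud + 1/R_cav → R_core = 0.2809 K/W
R_outer = 0.015/(1.29×7.17) = 0.001622 K/W
R_total = 0.2899 K/W
Q = ΔT/R_total = 20/0.2899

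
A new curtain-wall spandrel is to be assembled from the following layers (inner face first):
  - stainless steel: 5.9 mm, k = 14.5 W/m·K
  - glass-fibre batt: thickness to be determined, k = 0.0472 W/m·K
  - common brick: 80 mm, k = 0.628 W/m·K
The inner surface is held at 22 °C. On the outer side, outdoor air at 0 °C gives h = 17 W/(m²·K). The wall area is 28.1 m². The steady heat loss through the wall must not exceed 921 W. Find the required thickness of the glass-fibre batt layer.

L ≈ 22.9 mm

Thermal resistances in series:
R_stainless steel = L/(kA) = 0.0059/(14.5×28.1) = 1.448×10^-5 K/W
R_common brick = L/(kA) = 0.08/(0.628×28.1) = 0.004533 K/W
R_outer film = 1/(h_o·A) = 1/(17×28.1) = 0.002093 K/W
Sum of the known resistances R_other = 0.006641 K/W
Required total resistance R_tot = ΔT/Q_allow = 22/921 = 0.02389 K/W
R_glass-fibre batt = R_tot − R_other = 0.01725 K/W
L = R·k·A = 0.01725×0.0472×28.1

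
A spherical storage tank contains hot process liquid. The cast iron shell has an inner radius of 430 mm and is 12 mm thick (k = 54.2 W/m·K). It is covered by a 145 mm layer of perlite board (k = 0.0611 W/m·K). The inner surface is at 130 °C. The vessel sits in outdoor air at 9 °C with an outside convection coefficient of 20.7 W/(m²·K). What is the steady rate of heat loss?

Spherical conduction: R = (1/r_in − 1/r_out)/(4πk) per layer; series-sum.
R_cast iron shell = (1/0.43 − 1/0.442)/(4π×54.2) = 9.27×10^-5 K/W
R_perlite board = (1/0.442 − 1/0.587)/(4π×0.0611) = 0.7279 K/W
R_outer film = 1/(h·4πr_o²) = 1/(20.7×4π×0.587²) = 0.01116 K/W
R_total = 0.7391 K/W
Q = ΔT/R_total = 121/0.7391

Q ≈ 164 W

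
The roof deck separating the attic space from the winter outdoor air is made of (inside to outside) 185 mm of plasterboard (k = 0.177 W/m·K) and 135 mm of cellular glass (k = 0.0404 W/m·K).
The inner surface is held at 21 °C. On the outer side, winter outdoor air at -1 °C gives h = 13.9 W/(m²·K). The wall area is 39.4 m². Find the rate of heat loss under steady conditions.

Thermal resistances in series:
R_plasterboard = L/(kA) = 0.185/(0.177×39.4) = 0.02653 K/W
R_cellular glass = L/(kA) = 0.135/(0.0404×39.4) = 0.08481 K/W
R_outer film = 1/(h_o·A) = 1/(13.9×39.4) = 0.001826 K/W
R_total = 0.1132 K/W
Q = ΔT / R_total = 22 / 0.1132

Q ≈ 194 W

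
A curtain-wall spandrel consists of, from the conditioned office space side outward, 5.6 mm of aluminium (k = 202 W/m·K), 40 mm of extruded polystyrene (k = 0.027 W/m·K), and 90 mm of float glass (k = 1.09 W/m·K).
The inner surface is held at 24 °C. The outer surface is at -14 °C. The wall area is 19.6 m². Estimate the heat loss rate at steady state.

Q ≈ 476 W

Thermal resistances in series:
R_aluminium = L/(kA) = 0.0056/(202×19.6) = 1.414×10^-6 K/W
R_extruded polystyrene = L/(kA) = 0.04/(0.027×19.6) = 0.07559 K/W
R_float glass = L/(kA) = 0.09/(1.09×19.6) = 0.004213 K/W
R_total = 0.0798 K/W
Q = ΔT / R_total = 38 / 0.0798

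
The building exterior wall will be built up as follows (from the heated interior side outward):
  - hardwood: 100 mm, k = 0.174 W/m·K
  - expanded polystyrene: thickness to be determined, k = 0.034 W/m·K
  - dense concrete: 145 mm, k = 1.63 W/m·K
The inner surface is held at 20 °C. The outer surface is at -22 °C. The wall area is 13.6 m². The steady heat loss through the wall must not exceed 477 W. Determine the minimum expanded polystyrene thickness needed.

Thermal resistances in series:
R_hardwood = L/(kA) = 0.1/(0.174×13.6) = 0.04226 K/W
R_dense concrete = L/(kA) = 0.145/(1.63×13.6) = 0.006541 K/W
Sum of the known resistances R_other = 0.0488 K/W
Required total resistance R_tot = ΔT/Q_allow = 42/477 = 0.08805 K/W
R_expanded polystyrene = R_tot − R_other = 0.03925 K/W
L = R·k·A = 0.03925×0.034×13.6

L ≈ 18.1 mm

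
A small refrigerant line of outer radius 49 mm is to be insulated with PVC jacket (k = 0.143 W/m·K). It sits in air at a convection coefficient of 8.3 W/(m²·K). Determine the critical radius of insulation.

r_cr ≈ 17.2 mm

For a cylinder r_cr = k/h = 0.143/8.3
r_cr = 17.2 mm; since the bare radius (49 mm) is above r_cr, any added insulation will reduce heat loss.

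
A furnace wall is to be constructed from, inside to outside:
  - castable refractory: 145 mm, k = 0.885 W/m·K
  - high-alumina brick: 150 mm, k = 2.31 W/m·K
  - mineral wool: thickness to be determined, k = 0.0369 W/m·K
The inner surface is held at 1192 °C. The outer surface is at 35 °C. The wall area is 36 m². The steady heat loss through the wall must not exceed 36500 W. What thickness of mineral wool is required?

Treating each layer as a thermal resistance in series:
R_castable refractory = L/(kA) = 0.145/(0.885×36) = 0.004551 K/W
R_high-alumina brick = L/(kA) = 0.15/(2.31×36) = 0.001804 K/W
Sum of the known resistances R_other = 0.006355 K/W
Required total resistance R_tot = ΔT/Q_allow = 1157/36500 = 0.0317 K/W
R_mineral wool = R_tot − R_other = 0.02534 K/W
L = R·k·A = 0.02534×0.0369×36

L ≈ 33.7 mm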